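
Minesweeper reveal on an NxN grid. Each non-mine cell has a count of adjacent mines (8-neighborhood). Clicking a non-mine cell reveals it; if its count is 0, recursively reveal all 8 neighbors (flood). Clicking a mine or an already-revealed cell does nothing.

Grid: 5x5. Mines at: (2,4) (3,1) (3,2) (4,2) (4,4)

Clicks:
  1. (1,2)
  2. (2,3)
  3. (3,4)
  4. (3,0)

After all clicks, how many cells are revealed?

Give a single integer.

Answer: 16

Derivation:
Click 1 (1,2) count=0: revealed 14 new [(0,0) (0,1) (0,2) (0,3) (0,4) (1,0) (1,1) (1,2) (1,3) (1,4) (2,0) (2,1) (2,2) (2,3)] -> total=14
Click 2 (2,3) count=2: revealed 0 new [(none)] -> total=14
Click 3 (3,4) count=2: revealed 1 new [(3,4)] -> total=15
Click 4 (3,0) count=1: revealed 1 new [(3,0)] -> total=16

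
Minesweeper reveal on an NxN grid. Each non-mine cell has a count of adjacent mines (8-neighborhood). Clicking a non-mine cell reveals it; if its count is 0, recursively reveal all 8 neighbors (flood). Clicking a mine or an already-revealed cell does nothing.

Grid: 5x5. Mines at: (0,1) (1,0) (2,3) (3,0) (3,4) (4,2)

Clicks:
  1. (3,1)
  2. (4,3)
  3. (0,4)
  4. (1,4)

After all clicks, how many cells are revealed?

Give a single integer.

Click 1 (3,1) count=2: revealed 1 new [(3,1)] -> total=1
Click 2 (4,3) count=2: revealed 1 new [(4,3)] -> total=2
Click 3 (0,4) count=0: revealed 6 new [(0,2) (0,3) (0,4) (1,2) (1,3) (1,4)] -> total=8
Click 4 (1,4) count=1: revealed 0 new [(none)] -> total=8

Answer: 8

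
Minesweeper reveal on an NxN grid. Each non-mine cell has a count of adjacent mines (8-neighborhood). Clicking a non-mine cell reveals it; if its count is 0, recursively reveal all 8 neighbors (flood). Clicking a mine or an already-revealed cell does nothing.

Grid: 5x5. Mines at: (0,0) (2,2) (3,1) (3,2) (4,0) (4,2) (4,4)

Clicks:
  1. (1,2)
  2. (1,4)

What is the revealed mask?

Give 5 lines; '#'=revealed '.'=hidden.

Click 1 (1,2) count=1: revealed 1 new [(1,2)] -> total=1
Click 2 (1,4) count=0: revealed 11 new [(0,1) (0,2) (0,3) (0,4) (1,1) (1,3) (1,4) (2,3) (2,4) (3,3) (3,4)] -> total=12

Answer: .####
.####
...##
...##
.....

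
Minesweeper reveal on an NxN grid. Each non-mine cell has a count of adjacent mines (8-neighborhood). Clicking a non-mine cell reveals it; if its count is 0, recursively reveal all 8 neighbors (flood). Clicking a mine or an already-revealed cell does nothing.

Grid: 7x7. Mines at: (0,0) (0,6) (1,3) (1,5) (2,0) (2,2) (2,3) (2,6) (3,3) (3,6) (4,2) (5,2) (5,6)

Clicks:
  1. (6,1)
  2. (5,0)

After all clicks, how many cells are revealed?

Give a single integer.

Answer: 8

Derivation:
Click 1 (6,1) count=1: revealed 1 new [(6,1)] -> total=1
Click 2 (5,0) count=0: revealed 7 new [(3,0) (3,1) (4,0) (4,1) (5,0) (5,1) (6,0)] -> total=8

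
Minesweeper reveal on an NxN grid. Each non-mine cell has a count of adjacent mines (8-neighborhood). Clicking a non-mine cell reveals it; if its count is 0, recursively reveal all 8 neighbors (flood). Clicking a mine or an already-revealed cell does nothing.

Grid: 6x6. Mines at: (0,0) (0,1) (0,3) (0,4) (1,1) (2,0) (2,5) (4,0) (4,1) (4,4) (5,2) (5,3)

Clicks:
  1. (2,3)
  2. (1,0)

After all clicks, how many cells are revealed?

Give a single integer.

Click 1 (2,3) count=0: revealed 9 new [(1,2) (1,3) (1,4) (2,2) (2,3) (2,4) (3,2) (3,3) (3,4)] -> total=9
Click 2 (1,0) count=4: revealed 1 new [(1,0)] -> total=10

Answer: 10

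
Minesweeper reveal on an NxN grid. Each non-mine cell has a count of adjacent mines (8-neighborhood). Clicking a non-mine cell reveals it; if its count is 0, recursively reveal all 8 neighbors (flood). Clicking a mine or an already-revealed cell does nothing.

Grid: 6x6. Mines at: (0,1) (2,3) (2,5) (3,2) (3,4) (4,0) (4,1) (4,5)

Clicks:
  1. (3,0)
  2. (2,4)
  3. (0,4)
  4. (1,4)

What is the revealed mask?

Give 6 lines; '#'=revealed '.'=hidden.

Answer: ..####
..####
....#.
#.....
......
......

Derivation:
Click 1 (3,0) count=2: revealed 1 new [(3,0)] -> total=1
Click 2 (2,4) count=3: revealed 1 new [(2,4)] -> total=2
Click 3 (0,4) count=0: revealed 8 new [(0,2) (0,3) (0,4) (0,5) (1,2) (1,3) (1,4) (1,5)] -> total=10
Click 4 (1,4) count=2: revealed 0 new [(none)] -> total=10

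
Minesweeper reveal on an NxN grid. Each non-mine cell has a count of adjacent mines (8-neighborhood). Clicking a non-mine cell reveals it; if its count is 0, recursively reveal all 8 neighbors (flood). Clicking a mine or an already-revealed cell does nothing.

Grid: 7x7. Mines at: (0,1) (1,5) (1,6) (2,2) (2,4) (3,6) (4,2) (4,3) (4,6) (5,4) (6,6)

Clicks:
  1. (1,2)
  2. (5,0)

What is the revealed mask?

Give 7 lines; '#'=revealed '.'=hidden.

Click 1 (1,2) count=2: revealed 1 new [(1,2)] -> total=1
Click 2 (5,0) count=0: revealed 16 new [(1,0) (1,1) (2,0) (2,1) (3,0) (3,1) (4,0) (4,1) (5,0) (5,1) (5,2) (5,3) (6,0) (6,1) (6,2) (6,3)] -> total=17

Answer: .......
###....
##.....
##.....
##.....
####...
####...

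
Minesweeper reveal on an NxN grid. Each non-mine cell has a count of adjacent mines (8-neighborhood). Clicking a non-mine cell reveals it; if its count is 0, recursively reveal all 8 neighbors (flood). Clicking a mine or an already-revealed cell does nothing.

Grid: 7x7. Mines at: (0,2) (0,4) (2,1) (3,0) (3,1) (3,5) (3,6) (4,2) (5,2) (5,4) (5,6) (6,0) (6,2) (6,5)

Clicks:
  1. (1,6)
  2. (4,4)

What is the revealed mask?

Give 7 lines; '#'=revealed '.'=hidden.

Answer: .....##
.....##
.....##
.......
....#..
.......
.......

Derivation:
Click 1 (1,6) count=0: revealed 6 new [(0,5) (0,6) (1,5) (1,6) (2,5) (2,6)] -> total=6
Click 2 (4,4) count=2: revealed 1 new [(4,4)] -> total=7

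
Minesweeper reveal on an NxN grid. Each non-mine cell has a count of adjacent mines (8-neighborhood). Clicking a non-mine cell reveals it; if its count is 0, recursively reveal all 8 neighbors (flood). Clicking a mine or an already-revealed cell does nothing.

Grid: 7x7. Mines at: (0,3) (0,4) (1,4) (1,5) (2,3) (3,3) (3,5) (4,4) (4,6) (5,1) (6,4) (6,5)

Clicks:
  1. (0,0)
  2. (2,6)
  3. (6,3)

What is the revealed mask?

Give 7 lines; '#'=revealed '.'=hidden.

Click 1 (0,0) count=0: revealed 15 new [(0,0) (0,1) (0,2) (1,0) (1,1) (1,2) (2,0) (2,1) (2,2) (3,0) (3,1) (3,2) (4,0) (4,1) (4,2)] -> total=15
Click 2 (2,6) count=2: revealed 1 new [(2,6)] -> total=16
Click 3 (6,3) count=1: revealed 1 new [(6,3)] -> total=17

Answer: ###....
###....
###...#
###....
###....
.......
...#...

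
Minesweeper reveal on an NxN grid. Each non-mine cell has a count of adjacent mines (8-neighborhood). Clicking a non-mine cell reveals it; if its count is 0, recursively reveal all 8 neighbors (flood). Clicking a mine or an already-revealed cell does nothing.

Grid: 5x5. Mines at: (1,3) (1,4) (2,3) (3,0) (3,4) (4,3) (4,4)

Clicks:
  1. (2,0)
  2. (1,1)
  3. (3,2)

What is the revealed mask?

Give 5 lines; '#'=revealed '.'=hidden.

Answer: ###..
###..
###..
..#..
.....

Derivation:
Click 1 (2,0) count=1: revealed 1 new [(2,0)] -> total=1
Click 2 (1,1) count=0: revealed 8 new [(0,0) (0,1) (0,2) (1,0) (1,1) (1,2) (2,1) (2,2)] -> total=9
Click 3 (3,2) count=2: revealed 1 new [(3,2)] -> total=10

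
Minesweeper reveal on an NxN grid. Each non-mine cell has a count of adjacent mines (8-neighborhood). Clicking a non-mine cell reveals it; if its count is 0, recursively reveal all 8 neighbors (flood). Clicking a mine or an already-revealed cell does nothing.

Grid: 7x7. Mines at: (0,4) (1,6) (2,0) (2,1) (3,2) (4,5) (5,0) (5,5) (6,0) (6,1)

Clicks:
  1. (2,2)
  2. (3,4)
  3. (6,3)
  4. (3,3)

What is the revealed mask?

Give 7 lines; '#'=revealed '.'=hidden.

Answer: .......
.......
..#....
...##..
..###..
..###..
..###..

Derivation:
Click 1 (2,2) count=2: revealed 1 new [(2,2)] -> total=1
Click 2 (3,4) count=1: revealed 1 new [(3,4)] -> total=2
Click 3 (6,3) count=0: revealed 9 new [(4,2) (4,3) (4,4) (5,2) (5,3) (5,4) (6,2) (6,3) (6,4)] -> total=11
Click 4 (3,3) count=1: revealed 1 new [(3,3)] -> total=12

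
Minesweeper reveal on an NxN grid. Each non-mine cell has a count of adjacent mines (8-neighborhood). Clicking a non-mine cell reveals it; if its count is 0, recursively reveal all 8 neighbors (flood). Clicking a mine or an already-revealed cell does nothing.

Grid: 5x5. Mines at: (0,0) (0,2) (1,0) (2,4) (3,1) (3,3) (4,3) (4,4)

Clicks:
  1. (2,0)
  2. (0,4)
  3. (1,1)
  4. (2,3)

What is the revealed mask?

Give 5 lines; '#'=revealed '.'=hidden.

Answer: ...##
.#.##
#..#.
.....
.....

Derivation:
Click 1 (2,0) count=2: revealed 1 new [(2,0)] -> total=1
Click 2 (0,4) count=0: revealed 4 new [(0,3) (0,4) (1,3) (1,4)] -> total=5
Click 3 (1,1) count=3: revealed 1 new [(1,1)] -> total=6
Click 4 (2,3) count=2: revealed 1 new [(2,3)] -> total=7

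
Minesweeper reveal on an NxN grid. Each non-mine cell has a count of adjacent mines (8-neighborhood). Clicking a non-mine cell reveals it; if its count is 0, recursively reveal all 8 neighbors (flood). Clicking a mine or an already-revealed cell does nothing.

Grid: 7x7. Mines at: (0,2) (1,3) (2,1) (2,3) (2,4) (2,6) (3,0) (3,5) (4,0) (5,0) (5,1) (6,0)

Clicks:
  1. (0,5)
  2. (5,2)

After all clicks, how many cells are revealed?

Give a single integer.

Answer: 7

Derivation:
Click 1 (0,5) count=0: revealed 6 new [(0,4) (0,5) (0,6) (1,4) (1,5) (1,6)] -> total=6
Click 2 (5,2) count=1: revealed 1 new [(5,2)] -> total=7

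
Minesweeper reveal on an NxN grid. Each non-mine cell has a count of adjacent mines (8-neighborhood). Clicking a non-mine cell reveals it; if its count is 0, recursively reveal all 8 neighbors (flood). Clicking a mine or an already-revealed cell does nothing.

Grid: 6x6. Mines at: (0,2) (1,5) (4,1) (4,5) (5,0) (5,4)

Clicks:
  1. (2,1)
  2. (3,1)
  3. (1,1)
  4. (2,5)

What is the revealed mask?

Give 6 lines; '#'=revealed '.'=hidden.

Click 1 (2,1) count=0: revealed 20 new [(0,0) (0,1) (1,0) (1,1) (1,2) (1,3) (1,4) (2,0) (2,1) (2,2) (2,3) (2,4) (3,0) (3,1) (3,2) (3,3) (3,4) (4,2) (4,3) (4,4)] -> total=20
Click 2 (3,1) count=1: revealed 0 new [(none)] -> total=20
Click 3 (1,1) count=1: revealed 0 new [(none)] -> total=20
Click 4 (2,5) count=1: revealed 1 new [(2,5)] -> total=21

Answer: ##....
#####.
######
#####.
..###.
......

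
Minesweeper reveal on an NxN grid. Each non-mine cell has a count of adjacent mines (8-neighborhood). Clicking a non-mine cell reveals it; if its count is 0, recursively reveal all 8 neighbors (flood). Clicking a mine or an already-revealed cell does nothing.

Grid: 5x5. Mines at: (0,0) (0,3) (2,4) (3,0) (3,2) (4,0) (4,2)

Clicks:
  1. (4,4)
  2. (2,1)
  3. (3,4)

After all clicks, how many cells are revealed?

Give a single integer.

Answer: 5

Derivation:
Click 1 (4,4) count=0: revealed 4 new [(3,3) (3,4) (4,3) (4,4)] -> total=4
Click 2 (2,1) count=2: revealed 1 new [(2,1)] -> total=5
Click 3 (3,4) count=1: revealed 0 new [(none)] -> total=5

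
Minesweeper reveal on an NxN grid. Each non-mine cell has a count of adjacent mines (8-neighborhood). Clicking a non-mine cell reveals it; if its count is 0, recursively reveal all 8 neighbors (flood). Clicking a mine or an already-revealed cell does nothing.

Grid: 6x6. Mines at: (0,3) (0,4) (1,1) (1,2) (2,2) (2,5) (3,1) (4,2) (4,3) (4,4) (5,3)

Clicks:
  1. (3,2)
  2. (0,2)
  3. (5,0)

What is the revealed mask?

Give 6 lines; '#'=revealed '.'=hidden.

Click 1 (3,2) count=4: revealed 1 new [(3,2)] -> total=1
Click 2 (0,2) count=3: revealed 1 new [(0,2)] -> total=2
Click 3 (5,0) count=0: revealed 4 new [(4,0) (4,1) (5,0) (5,1)] -> total=6

Answer: ..#...
......
......
..#...
##....
##....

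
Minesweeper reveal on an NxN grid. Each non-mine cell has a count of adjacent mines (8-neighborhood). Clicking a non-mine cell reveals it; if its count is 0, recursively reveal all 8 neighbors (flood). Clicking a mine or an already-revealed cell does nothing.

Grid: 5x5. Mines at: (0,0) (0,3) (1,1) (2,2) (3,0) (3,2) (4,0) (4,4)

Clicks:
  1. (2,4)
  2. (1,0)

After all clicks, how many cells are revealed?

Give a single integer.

Click 1 (2,4) count=0: revealed 6 new [(1,3) (1,4) (2,3) (2,4) (3,3) (3,4)] -> total=6
Click 2 (1,0) count=2: revealed 1 new [(1,0)] -> total=7

Answer: 7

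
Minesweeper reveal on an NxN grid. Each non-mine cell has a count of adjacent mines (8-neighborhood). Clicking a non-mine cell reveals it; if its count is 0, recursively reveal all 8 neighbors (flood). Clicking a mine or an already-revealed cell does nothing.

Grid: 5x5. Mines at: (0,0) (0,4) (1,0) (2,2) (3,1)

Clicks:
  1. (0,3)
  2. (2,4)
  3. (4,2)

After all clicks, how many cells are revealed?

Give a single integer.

Click 1 (0,3) count=1: revealed 1 new [(0,3)] -> total=1
Click 2 (2,4) count=0: revealed 10 new [(1,3) (1,4) (2,3) (2,4) (3,2) (3,3) (3,4) (4,2) (4,3) (4,4)] -> total=11
Click 3 (4,2) count=1: revealed 0 new [(none)] -> total=11

Answer: 11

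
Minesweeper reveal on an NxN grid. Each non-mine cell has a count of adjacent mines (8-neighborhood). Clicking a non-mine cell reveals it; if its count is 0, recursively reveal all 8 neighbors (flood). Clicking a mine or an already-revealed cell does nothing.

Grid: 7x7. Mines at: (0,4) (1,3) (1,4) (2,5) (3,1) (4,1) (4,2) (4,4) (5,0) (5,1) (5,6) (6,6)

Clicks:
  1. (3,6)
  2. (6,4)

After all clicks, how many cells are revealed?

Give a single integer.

Answer: 9

Derivation:
Click 1 (3,6) count=1: revealed 1 new [(3,6)] -> total=1
Click 2 (6,4) count=0: revealed 8 new [(5,2) (5,3) (5,4) (5,5) (6,2) (6,3) (6,4) (6,5)] -> total=9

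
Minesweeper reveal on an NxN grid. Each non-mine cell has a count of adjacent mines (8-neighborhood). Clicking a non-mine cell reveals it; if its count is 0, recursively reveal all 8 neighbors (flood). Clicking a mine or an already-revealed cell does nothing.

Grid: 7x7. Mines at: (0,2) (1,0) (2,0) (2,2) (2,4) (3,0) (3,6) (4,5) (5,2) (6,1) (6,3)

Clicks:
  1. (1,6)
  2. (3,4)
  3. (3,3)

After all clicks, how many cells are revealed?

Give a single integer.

Answer: 12

Derivation:
Click 1 (1,6) count=0: revealed 10 new [(0,3) (0,4) (0,5) (0,6) (1,3) (1,4) (1,5) (1,6) (2,5) (2,6)] -> total=10
Click 2 (3,4) count=2: revealed 1 new [(3,4)] -> total=11
Click 3 (3,3) count=2: revealed 1 new [(3,3)] -> total=12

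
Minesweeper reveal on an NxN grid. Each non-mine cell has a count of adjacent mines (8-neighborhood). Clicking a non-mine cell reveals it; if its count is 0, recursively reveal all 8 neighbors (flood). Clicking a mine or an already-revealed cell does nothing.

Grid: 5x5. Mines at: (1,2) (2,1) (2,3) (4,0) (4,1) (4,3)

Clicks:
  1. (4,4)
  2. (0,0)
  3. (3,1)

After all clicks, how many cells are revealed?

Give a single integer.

Click 1 (4,4) count=1: revealed 1 new [(4,4)] -> total=1
Click 2 (0,0) count=0: revealed 4 new [(0,0) (0,1) (1,0) (1,1)] -> total=5
Click 3 (3,1) count=3: revealed 1 new [(3,1)] -> total=6

Answer: 6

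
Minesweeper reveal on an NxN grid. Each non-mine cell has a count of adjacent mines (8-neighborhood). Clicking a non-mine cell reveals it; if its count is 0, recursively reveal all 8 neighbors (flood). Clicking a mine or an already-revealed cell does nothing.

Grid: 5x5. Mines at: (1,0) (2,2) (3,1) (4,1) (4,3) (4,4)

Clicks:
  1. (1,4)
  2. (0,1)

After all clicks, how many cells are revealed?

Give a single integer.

Click 1 (1,4) count=0: revealed 12 new [(0,1) (0,2) (0,3) (0,4) (1,1) (1,2) (1,3) (1,4) (2,3) (2,4) (3,3) (3,4)] -> total=12
Click 2 (0,1) count=1: revealed 0 new [(none)] -> total=12

Answer: 12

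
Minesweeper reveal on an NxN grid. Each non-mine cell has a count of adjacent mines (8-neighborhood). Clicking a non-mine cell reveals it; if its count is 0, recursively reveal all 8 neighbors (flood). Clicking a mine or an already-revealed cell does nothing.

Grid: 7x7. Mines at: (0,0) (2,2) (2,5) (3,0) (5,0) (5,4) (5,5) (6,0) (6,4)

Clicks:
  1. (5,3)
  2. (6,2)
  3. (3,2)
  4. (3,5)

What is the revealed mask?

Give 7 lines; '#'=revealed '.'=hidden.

Click 1 (5,3) count=2: revealed 1 new [(5,3)] -> total=1
Click 2 (6,2) count=0: revealed 11 new [(3,1) (3,2) (3,3) (4,1) (4,2) (4,3) (5,1) (5,2) (6,1) (6,2) (6,3)] -> total=12
Click 3 (3,2) count=1: revealed 0 new [(none)] -> total=12
Click 4 (3,5) count=1: revealed 1 new [(3,5)] -> total=13

Answer: .......
.......
.......
.###.#.
.###...
.###...
.###...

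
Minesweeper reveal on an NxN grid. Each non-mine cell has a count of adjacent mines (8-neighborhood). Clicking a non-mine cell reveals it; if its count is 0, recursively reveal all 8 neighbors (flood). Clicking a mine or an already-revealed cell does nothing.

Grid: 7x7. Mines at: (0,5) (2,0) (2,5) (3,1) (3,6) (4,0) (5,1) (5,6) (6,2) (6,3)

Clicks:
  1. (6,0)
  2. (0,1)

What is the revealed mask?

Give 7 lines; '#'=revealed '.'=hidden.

Click 1 (6,0) count=1: revealed 1 new [(6,0)] -> total=1
Click 2 (0,1) count=0: revealed 26 new [(0,0) (0,1) (0,2) (0,3) (0,4) (1,0) (1,1) (1,2) (1,3) (1,4) (2,1) (2,2) (2,3) (2,4) (3,2) (3,3) (3,4) (3,5) (4,2) (4,3) (4,4) (4,5) (5,2) (5,3) (5,4) (5,5)] -> total=27

Answer: #####..
#####..
.####..
..####.
..####.
..####.
#......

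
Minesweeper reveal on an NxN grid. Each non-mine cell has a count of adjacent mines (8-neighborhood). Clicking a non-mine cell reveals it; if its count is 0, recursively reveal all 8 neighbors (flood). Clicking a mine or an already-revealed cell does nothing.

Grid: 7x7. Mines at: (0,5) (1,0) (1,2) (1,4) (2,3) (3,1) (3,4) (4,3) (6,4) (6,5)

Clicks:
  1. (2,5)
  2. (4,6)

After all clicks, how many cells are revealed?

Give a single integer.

Answer: 10

Derivation:
Click 1 (2,5) count=2: revealed 1 new [(2,5)] -> total=1
Click 2 (4,6) count=0: revealed 9 new [(1,5) (1,6) (2,6) (3,5) (3,6) (4,5) (4,6) (5,5) (5,6)] -> total=10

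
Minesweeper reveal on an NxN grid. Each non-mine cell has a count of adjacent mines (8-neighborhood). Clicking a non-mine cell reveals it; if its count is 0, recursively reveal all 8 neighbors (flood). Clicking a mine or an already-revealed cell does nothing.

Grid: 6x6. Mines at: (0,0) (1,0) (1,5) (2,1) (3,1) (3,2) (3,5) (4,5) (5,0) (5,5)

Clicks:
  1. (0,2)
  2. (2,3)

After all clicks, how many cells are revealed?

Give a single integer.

Click 1 (0,2) count=0: revealed 11 new [(0,1) (0,2) (0,3) (0,4) (1,1) (1,2) (1,3) (1,4) (2,2) (2,3) (2,4)] -> total=11
Click 2 (2,3) count=1: revealed 0 new [(none)] -> total=11

Answer: 11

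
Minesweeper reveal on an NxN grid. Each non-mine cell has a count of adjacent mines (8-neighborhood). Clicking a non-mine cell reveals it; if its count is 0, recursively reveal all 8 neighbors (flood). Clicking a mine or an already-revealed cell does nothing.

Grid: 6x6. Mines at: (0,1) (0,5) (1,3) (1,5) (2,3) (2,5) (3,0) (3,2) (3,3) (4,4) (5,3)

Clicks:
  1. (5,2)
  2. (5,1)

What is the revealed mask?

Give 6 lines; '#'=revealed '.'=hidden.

Click 1 (5,2) count=1: revealed 1 new [(5,2)] -> total=1
Click 2 (5,1) count=0: revealed 5 new [(4,0) (4,1) (4,2) (5,0) (5,1)] -> total=6

Answer: ......
......
......
......
###...
###...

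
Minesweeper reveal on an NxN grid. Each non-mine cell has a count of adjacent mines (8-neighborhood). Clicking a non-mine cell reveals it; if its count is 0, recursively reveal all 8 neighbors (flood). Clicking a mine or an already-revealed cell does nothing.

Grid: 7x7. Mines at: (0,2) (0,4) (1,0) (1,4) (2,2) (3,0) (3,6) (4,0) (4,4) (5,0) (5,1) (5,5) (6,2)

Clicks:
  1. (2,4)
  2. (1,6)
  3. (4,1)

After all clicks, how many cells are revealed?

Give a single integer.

Click 1 (2,4) count=1: revealed 1 new [(2,4)] -> total=1
Click 2 (1,6) count=0: revealed 6 new [(0,5) (0,6) (1,5) (1,6) (2,5) (2,6)] -> total=7
Click 3 (4,1) count=4: revealed 1 new [(4,1)] -> total=8

Answer: 8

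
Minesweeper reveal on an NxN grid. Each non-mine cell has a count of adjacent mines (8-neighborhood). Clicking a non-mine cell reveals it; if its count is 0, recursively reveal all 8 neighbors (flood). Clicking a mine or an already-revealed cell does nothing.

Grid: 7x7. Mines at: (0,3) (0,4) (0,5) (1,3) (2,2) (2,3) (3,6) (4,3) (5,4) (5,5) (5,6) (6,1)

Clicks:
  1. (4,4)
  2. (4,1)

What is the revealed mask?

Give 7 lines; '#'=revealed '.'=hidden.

Click 1 (4,4) count=3: revealed 1 new [(4,4)] -> total=1
Click 2 (4,1) count=0: revealed 17 new [(0,0) (0,1) (0,2) (1,0) (1,1) (1,2) (2,0) (2,1) (3,0) (3,1) (3,2) (4,0) (4,1) (4,2) (5,0) (5,1) (5,2)] -> total=18

Answer: ###....
###....
##.....
###....
###.#..
###....
.......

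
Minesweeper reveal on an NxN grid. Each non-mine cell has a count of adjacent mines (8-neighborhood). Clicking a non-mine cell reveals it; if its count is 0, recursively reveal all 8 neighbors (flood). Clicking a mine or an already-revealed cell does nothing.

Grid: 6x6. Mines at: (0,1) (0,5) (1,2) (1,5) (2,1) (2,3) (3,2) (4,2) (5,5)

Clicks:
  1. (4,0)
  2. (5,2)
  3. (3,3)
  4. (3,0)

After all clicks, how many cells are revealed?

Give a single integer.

Click 1 (4,0) count=0: revealed 6 new [(3,0) (3,1) (4,0) (4,1) (5,0) (5,1)] -> total=6
Click 2 (5,2) count=1: revealed 1 new [(5,2)] -> total=7
Click 3 (3,3) count=3: revealed 1 new [(3,3)] -> total=8
Click 4 (3,0) count=1: revealed 0 new [(none)] -> total=8

Answer: 8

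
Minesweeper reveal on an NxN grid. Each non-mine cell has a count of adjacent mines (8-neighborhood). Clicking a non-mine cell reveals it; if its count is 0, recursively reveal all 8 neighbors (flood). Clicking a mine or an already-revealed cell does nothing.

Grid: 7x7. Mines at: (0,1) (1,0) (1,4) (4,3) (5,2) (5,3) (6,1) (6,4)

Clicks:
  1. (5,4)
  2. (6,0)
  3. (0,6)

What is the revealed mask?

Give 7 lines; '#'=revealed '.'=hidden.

Answer: .....##
.....##
....###
....###
....###
....###
#....##

Derivation:
Click 1 (5,4) count=3: revealed 1 new [(5,4)] -> total=1
Click 2 (6,0) count=1: revealed 1 new [(6,0)] -> total=2
Click 3 (0,6) count=0: revealed 17 new [(0,5) (0,6) (1,5) (1,6) (2,4) (2,5) (2,6) (3,4) (3,5) (3,6) (4,4) (4,5) (4,6) (5,5) (5,6) (6,5) (6,6)] -> total=19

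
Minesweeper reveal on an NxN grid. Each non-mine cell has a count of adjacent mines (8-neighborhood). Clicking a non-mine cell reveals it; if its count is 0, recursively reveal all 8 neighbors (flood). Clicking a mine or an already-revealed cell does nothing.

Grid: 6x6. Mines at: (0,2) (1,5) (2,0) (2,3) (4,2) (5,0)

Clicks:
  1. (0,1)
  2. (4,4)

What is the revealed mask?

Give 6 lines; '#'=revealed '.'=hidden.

Answer: .#....
......
....##
...###
...###
...###

Derivation:
Click 1 (0,1) count=1: revealed 1 new [(0,1)] -> total=1
Click 2 (4,4) count=0: revealed 11 new [(2,4) (2,5) (3,3) (3,4) (3,5) (4,3) (4,4) (4,5) (5,3) (5,4) (5,5)] -> total=12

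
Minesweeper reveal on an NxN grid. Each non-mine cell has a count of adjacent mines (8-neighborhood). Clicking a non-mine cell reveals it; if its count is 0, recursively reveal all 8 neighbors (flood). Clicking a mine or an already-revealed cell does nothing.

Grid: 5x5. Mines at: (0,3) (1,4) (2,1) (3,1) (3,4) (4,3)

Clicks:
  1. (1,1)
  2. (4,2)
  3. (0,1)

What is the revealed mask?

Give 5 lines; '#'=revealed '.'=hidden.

Answer: ###..
###..
.....
.....
..#..

Derivation:
Click 1 (1,1) count=1: revealed 1 new [(1,1)] -> total=1
Click 2 (4,2) count=2: revealed 1 new [(4,2)] -> total=2
Click 3 (0,1) count=0: revealed 5 new [(0,0) (0,1) (0,2) (1,0) (1,2)] -> total=7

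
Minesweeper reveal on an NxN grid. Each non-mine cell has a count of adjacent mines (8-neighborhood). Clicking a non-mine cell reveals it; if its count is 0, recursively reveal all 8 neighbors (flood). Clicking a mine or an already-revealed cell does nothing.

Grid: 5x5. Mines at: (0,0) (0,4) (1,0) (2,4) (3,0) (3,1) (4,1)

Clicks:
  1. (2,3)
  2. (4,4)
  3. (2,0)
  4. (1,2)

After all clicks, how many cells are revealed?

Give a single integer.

Answer: 16

Derivation:
Click 1 (2,3) count=1: revealed 1 new [(2,3)] -> total=1
Click 2 (4,4) count=0: revealed 6 new [(3,2) (3,3) (3,4) (4,2) (4,3) (4,4)] -> total=7
Click 3 (2,0) count=3: revealed 1 new [(2,0)] -> total=8
Click 4 (1,2) count=0: revealed 8 new [(0,1) (0,2) (0,3) (1,1) (1,2) (1,3) (2,1) (2,2)] -> total=16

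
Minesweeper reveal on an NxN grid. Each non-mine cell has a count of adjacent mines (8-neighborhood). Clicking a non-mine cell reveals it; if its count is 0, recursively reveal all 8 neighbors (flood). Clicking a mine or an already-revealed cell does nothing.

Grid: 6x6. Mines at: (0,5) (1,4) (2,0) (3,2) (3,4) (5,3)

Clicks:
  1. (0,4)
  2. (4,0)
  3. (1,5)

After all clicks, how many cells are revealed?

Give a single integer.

Answer: 10

Derivation:
Click 1 (0,4) count=2: revealed 1 new [(0,4)] -> total=1
Click 2 (4,0) count=0: revealed 8 new [(3,0) (3,1) (4,0) (4,1) (4,2) (5,0) (5,1) (5,2)] -> total=9
Click 3 (1,5) count=2: revealed 1 new [(1,5)] -> total=10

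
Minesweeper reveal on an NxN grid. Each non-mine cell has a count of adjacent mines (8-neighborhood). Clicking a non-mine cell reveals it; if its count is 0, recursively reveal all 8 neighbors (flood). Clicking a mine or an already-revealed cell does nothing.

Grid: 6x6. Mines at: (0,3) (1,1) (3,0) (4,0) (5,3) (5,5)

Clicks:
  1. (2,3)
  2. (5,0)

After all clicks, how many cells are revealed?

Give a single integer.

Answer: 22

Derivation:
Click 1 (2,3) count=0: revealed 21 new [(0,4) (0,5) (1,2) (1,3) (1,4) (1,5) (2,1) (2,2) (2,3) (2,4) (2,5) (3,1) (3,2) (3,3) (3,4) (3,5) (4,1) (4,2) (4,3) (4,4) (4,5)] -> total=21
Click 2 (5,0) count=1: revealed 1 new [(5,0)] -> total=22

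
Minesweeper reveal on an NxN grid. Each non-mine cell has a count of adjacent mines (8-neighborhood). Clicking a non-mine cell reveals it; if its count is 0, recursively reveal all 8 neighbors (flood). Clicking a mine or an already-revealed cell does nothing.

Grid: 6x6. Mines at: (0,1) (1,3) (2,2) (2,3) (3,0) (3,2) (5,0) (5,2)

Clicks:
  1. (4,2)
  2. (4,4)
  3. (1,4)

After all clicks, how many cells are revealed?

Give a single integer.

Click 1 (4,2) count=2: revealed 1 new [(4,2)] -> total=1
Click 2 (4,4) count=0: revealed 15 new [(0,4) (0,5) (1,4) (1,5) (2,4) (2,5) (3,3) (3,4) (3,5) (4,3) (4,4) (4,5) (5,3) (5,4) (5,5)] -> total=16
Click 3 (1,4) count=2: revealed 0 new [(none)] -> total=16

Answer: 16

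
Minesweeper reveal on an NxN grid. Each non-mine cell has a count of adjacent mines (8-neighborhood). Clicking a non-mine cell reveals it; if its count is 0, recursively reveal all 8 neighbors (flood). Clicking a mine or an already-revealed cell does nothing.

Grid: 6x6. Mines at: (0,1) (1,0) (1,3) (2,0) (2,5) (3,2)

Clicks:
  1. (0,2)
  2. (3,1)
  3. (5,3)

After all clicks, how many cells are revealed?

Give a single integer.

Answer: 18

Derivation:
Click 1 (0,2) count=2: revealed 1 new [(0,2)] -> total=1
Click 2 (3,1) count=2: revealed 1 new [(3,1)] -> total=2
Click 3 (5,3) count=0: revealed 16 new [(3,0) (3,3) (3,4) (3,5) (4,0) (4,1) (4,2) (4,3) (4,4) (4,5) (5,0) (5,1) (5,2) (5,3) (5,4) (5,5)] -> total=18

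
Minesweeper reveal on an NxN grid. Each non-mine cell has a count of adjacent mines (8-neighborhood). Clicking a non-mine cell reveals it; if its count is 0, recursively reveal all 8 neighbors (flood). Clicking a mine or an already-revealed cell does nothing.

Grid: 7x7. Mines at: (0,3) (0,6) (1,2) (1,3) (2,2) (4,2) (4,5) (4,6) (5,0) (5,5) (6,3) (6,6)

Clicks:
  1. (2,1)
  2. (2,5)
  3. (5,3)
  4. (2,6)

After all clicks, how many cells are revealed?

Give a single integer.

Answer: 11

Derivation:
Click 1 (2,1) count=2: revealed 1 new [(2,1)] -> total=1
Click 2 (2,5) count=0: revealed 9 new [(1,4) (1,5) (1,6) (2,4) (2,5) (2,6) (3,4) (3,5) (3,6)] -> total=10
Click 3 (5,3) count=2: revealed 1 new [(5,3)] -> total=11
Click 4 (2,6) count=0: revealed 0 new [(none)] -> total=11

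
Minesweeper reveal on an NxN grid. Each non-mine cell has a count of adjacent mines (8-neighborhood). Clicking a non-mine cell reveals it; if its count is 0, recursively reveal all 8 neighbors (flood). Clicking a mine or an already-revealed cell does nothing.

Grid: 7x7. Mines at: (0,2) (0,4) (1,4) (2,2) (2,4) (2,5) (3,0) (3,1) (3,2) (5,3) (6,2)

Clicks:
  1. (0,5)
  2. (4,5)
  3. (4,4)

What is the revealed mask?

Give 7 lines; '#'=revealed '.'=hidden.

Answer: .....#.
.......
.......
....###
....###
....###
....###

Derivation:
Click 1 (0,5) count=2: revealed 1 new [(0,5)] -> total=1
Click 2 (4,5) count=0: revealed 12 new [(3,4) (3,5) (3,6) (4,4) (4,5) (4,6) (5,4) (5,5) (5,6) (6,4) (6,5) (6,6)] -> total=13
Click 3 (4,4) count=1: revealed 0 new [(none)] -> total=13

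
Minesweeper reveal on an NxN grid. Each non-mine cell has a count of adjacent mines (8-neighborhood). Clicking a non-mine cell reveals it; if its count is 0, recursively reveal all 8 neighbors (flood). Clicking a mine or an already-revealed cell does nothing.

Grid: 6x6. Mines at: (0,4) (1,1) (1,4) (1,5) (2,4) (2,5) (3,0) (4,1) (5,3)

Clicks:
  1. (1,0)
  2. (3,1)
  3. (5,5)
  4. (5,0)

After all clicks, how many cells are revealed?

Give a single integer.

Click 1 (1,0) count=1: revealed 1 new [(1,0)] -> total=1
Click 2 (3,1) count=2: revealed 1 new [(3,1)] -> total=2
Click 3 (5,5) count=0: revealed 6 new [(3,4) (3,5) (4,4) (4,5) (5,4) (5,5)] -> total=8
Click 4 (5,0) count=1: revealed 1 new [(5,0)] -> total=9

Answer: 9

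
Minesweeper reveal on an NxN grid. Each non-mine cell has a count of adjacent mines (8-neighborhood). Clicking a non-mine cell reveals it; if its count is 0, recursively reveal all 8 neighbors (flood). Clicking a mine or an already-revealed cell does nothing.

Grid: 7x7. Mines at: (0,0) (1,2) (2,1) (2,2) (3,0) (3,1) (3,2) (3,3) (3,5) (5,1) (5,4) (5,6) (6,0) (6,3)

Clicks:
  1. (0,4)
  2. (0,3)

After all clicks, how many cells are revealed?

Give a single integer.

Answer: 12

Derivation:
Click 1 (0,4) count=0: revealed 12 new [(0,3) (0,4) (0,5) (0,6) (1,3) (1,4) (1,5) (1,6) (2,3) (2,4) (2,5) (2,6)] -> total=12
Click 2 (0,3) count=1: revealed 0 new [(none)] -> total=12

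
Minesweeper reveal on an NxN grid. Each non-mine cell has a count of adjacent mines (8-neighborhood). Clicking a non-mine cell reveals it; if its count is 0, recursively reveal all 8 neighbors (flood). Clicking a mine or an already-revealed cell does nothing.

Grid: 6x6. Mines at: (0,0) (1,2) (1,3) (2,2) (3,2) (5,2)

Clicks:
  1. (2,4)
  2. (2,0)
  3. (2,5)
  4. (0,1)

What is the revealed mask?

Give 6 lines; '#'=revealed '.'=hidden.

Click 1 (2,4) count=1: revealed 1 new [(2,4)] -> total=1
Click 2 (2,0) count=0: revealed 10 new [(1,0) (1,1) (2,0) (2,1) (3,0) (3,1) (4,0) (4,1) (5,0) (5,1)] -> total=11
Click 3 (2,5) count=0: revealed 15 new [(0,4) (0,5) (1,4) (1,5) (2,3) (2,5) (3,3) (3,4) (3,5) (4,3) (4,4) (4,5) (5,3) (5,4) (5,5)] -> total=26
Click 4 (0,1) count=2: revealed 1 new [(0,1)] -> total=27

Answer: .#..##
##..##
##.###
##.###
##.###
##.###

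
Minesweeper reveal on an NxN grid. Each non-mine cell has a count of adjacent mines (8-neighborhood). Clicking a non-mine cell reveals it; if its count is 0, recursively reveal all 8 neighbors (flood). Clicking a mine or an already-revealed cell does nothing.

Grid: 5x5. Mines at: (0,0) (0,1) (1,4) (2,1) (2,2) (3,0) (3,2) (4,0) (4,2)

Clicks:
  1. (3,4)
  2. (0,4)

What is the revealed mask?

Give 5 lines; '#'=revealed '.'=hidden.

Answer: ....#
.....
...##
...##
...##

Derivation:
Click 1 (3,4) count=0: revealed 6 new [(2,3) (2,4) (3,3) (3,4) (4,3) (4,4)] -> total=6
Click 2 (0,4) count=1: revealed 1 new [(0,4)] -> total=7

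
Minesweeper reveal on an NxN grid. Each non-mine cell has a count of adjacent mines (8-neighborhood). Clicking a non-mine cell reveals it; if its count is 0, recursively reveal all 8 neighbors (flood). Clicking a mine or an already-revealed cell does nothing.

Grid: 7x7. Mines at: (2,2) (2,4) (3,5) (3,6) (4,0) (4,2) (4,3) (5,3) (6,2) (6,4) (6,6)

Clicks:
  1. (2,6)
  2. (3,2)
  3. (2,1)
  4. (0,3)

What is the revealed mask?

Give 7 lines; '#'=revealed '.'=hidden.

Click 1 (2,6) count=2: revealed 1 new [(2,6)] -> total=1
Click 2 (3,2) count=3: revealed 1 new [(3,2)] -> total=2
Click 3 (2,1) count=1: revealed 1 new [(2,1)] -> total=3
Click 4 (0,3) count=0: revealed 18 new [(0,0) (0,1) (0,2) (0,3) (0,4) (0,5) (0,6) (1,0) (1,1) (1,2) (1,3) (1,4) (1,5) (1,6) (2,0) (2,5) (3,0) (3,1)] -> total=21

Answer: #######
#######
##...##
###....
.......
.......
.......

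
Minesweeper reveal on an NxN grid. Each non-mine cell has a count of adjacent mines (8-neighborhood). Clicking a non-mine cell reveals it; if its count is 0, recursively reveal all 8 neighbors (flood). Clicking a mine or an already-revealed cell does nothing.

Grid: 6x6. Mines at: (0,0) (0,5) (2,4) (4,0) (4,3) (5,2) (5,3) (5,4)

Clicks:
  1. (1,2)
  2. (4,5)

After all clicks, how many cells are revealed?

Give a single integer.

Click 1 (1,2) count=0: revealed 17 new [(0,1) (0,2) (0,3) (0,4) (1,0) (1,1) (1,2) (1,3) (1,4) (2,0) (2,1) (2,2) (2,3) (3,0) (3,1) (3,2) (3,3)] -> total=17
Click 2 (4,5) count=1: revealed 1 new [(4,5)] -> total=18

Answer: 18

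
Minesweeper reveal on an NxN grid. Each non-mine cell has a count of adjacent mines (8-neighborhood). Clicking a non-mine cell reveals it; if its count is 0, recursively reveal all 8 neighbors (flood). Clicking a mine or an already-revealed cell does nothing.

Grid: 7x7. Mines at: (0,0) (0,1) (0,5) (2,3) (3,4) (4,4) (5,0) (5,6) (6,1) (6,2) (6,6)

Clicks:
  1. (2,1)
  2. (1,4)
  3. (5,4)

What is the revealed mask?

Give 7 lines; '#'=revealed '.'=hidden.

Answer: .......
###.#..
###....
####...
####...
.####..
.......

Derivation:
Click 1 (2,1) count=0: revealed 17 new [(1,0) (1,1) (1,2) (2,0) (2,1) (2,2) (3,0) (3,1) (3,2) (3,3) (4,0) (4,1) (4,2) (4,3) (5,1) (5,2) (5,3)] -> total=17
Click 2 (1,4) count=2: revealed 1 new [(1,4)] -> total=18
Click 3 (5,4) count=1: revealed 1 new [(5,4)] -> total=19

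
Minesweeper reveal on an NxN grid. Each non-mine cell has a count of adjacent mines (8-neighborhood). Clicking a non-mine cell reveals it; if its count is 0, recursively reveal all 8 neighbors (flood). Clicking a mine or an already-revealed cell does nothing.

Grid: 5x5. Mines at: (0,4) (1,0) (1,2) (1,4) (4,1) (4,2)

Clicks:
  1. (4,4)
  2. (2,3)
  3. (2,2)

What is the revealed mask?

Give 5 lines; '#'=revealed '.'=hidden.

Click 1 (4,4) count=0: revealed 6 new [(2,3) (2,4) (3,3) (3,4) (4,3) (4,4)] -> total=6
Click 2 (2,3) count=2: revealed 0 new [(none)] -> total=6
Click 3 (2,2) count=1: revealed 1 new [(2,2)] -> total=7

Answer: .....
.....
..###
...##
...##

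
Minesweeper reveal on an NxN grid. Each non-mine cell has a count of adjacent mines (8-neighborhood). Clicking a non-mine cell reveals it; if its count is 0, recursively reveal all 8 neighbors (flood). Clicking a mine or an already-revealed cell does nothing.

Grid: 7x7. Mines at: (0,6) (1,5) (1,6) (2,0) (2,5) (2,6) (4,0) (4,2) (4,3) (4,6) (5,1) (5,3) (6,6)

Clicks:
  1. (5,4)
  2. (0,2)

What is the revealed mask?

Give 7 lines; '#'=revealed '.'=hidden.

Answer: #####..
#####..
.####..
.####..
.......
....#..
.......

Derivation:
Click 1 (5,4) count=2: revealed 1 new [(5,4)] -> total=1
Click 2 (0,2) count=0: revealed 18 new [(0,0) (0,1) (0,2) (0,3) (0,4) (1,0) (1,1) (1,2) (1,3) (1,4) (2,1) (2,2) (2,3) (2,4) (3,1) (3,2) (3,3) (3,4)] -> total=19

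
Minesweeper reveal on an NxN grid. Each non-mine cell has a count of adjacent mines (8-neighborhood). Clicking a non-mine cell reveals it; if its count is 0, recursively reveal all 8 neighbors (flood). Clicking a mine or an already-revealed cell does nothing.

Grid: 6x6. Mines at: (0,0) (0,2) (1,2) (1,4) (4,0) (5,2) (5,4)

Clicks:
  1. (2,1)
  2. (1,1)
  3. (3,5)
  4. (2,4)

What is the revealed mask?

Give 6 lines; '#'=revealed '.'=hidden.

Answer: ......
.#....
.#####
.#####
.#####
......

Derivation:
Click 1 (2,1) count=1: revealed 1 new [(2,1)] -> total=1
Click 2 (1,1) count=3: revealed 1 new [(1,1)] -> total=2
Click 3 (3,5) count=0: revealed 14 new [(2,2) (2,3) (2,4) (2,5) (3,1) (3,2) (3,3) (3,4) (3,5) (4,1) (4,2) (4,3) (4,4) (4,5)] -> total=16
Click 4 (2,4) count=1: revealed 0 new [(none)] -> total=16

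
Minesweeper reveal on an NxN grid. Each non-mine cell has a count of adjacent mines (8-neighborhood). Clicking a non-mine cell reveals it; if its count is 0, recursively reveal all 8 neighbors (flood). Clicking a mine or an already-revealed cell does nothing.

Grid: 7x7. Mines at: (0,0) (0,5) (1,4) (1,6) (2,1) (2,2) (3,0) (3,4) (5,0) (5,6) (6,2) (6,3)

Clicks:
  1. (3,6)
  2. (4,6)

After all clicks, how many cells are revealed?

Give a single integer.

Click 1 (3,6) count=0: revealed 6 new [(2,5) (2,6) (3,5) (3,6) (4,5) (4,6)] -> total=6
Click 2 (4,6) count=1: revealed 0 new [(none)] -> total=6

Answer: 6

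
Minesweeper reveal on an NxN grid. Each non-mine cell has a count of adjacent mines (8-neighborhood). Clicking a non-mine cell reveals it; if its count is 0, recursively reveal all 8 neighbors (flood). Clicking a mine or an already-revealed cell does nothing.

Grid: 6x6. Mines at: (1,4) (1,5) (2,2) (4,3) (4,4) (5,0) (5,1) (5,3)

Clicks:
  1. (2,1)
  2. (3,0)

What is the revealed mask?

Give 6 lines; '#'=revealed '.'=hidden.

Answer: ####..
####..
##....
##....
##....
......

Derivation:
Click 1 (2,1) count=1: revealed 1 new [(2,1)] -> total=1
Click 2 (3,0) count=0: revealed 13 new [(0,0) (0,1) (0,2) (0,3) (1,0) (1,1) (1,2) (1,3) (2,0) (3,0) (3,1) (4,0) (4,1)] -> total=14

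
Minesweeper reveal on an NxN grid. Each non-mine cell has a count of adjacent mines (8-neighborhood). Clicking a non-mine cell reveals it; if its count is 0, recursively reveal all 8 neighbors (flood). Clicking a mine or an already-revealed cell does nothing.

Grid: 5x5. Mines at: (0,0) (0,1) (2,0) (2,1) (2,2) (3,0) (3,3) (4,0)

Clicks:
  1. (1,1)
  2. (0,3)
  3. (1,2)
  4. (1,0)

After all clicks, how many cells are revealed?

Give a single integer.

Answer: 10

Derivation:
Click 1 (1,1) count=5: revealed 1 new [(1,1)] -> total=1
Click 2 (0,3) count=0: revealed 8 new [(0,2) (0,3) (0,4) (1,2) (1,3) (1,4) (2,3) (2,4)] -> total=9
Click 3 (1,2) count=3: revealed 0 new [(none)] -> total=9
Click 4 (1,0) count=4: revealed 1 new [(1,0)] -> total=10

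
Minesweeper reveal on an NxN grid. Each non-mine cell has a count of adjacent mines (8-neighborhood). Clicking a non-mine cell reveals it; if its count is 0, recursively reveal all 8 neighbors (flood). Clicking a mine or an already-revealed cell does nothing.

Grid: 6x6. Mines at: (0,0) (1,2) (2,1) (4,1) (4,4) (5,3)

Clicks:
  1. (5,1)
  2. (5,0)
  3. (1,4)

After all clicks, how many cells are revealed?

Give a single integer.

Click 1 (5,1) count=1: revealed 1 new [(5,1)] -> total=1
Click 2 (5,0) count=1: revealed 1 new [(5,0)] -> total=2
Click 3 (1,4) count=0: revealed 12 new [(0,3) (0,4) (0,5) (1,3) (1,4) (1,5) (2,3) (2,4) (2,5) (3,3) (3,4) (3,5)] -> total=14

Answer: 14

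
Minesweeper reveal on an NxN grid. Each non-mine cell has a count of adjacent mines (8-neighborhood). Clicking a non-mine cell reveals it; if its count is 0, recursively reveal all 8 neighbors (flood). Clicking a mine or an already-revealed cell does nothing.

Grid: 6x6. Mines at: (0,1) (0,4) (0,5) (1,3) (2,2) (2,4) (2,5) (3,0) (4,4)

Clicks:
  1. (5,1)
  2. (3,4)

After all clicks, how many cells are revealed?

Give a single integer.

Answer: 12

Derivation:
Click 1 (5,1) count=0: revealed 11 new [(3,1) (3,2) (3,3) (4,0) (4,1) (4,2) (4,3) (5,0) (5,1) (5,2) (5,3)] -> total=11
Click 2 (3,4) count=3: revealed 1 new [(3,4)] -> total=12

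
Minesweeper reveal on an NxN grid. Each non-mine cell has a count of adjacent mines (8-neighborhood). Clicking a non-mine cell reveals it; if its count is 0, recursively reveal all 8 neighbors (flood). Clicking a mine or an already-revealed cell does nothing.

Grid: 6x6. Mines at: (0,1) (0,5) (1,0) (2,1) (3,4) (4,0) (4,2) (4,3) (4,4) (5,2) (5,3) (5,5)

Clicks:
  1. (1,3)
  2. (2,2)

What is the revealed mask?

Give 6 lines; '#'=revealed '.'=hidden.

Answer: ..###.
..###.
..###.
......
......
......

Derivation:
Click 1 (1,3) count=0: revealed 9 new [(0,2) (0,3) (0,4) (1,2) (1,3) (1,4) (2,2) (2,3) (2,4)] -> total=9
Click 2 (2,2) count=1: revealed 0 new [(none)] -> total=9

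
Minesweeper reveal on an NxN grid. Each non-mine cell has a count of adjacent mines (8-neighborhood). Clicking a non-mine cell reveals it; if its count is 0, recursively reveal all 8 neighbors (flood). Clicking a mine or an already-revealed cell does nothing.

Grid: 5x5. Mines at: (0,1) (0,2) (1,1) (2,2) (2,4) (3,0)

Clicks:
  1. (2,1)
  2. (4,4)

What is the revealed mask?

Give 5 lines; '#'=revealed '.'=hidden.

Click 1 (2,1) count=3: revealed 1 new [(2,1)] -> total=1
Click 2 (4,4) count=0: revealed 8 new [(3,1) (3,2) (3,3) (3,4) (4,1) (4,2) (4,3) (4,4)] -> total=9

Answer: .....
.....
.#...
.####
.####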